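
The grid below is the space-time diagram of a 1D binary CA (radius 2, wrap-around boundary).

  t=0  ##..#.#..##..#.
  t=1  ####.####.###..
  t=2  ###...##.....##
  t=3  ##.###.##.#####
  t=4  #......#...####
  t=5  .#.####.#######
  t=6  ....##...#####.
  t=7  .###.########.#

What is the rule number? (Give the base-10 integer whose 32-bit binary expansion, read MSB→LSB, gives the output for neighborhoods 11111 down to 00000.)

  [31] ##### => #  t=2,i=0
  [30] ####. => #  t=1,i=2
  [29] ###.# => .  t=1,i=3
  [28] ###.. => .  t=1,i=12
  [27] ##.## => .  t=1,i=4
  [26] ##.#. => .  t=5,i=0
  [25] ##..# => #  t=0,i=2
  [24] ##... => #  t=2,i=3
  [23] #.### => .  t=1,i=5
  [22] #.##. => #  t=0,i=0
  [21] #.#.# => .  t=5,i=1
  [20] #.#.. => #  t=0,i=6
  [19] #..## => #  t=0,i=8
  [18] #..#. => #  t=0,i=3
  [17] #...# => #  t=2,i=4
  [16] #.... => .  t=2,i=9
  [15] .#### => #  t=1,i=1
  [14] .###. => .  t=1,i=11
  [13] .##.# => .  t=3,i=8
  [12] .##.. => #  t=0,i=1
  [11] .#.## => .  t=0,i=14
  [10] .#.#. => #  t=0,i=5
  [9] .#..# => #  t=0,i=7
  [8] .#... => #  t=4,i=8
  [7] ..### => #  t=1,i=0
  [6] ..##. => .  t=0,i=9
  [5] ..#.# => .  t=0,i=4
  [4] ..#.. => .  t=4,i=7
  [3] ...## => #  t=2,i=5
  [2] ...#. => #  t=4,i=6
  [1] ....# => #  t=2,i=11
  [0] ..... => #  t=2,i=10
  bits 11000011010111101001011110001111 = 3277756303

3277756303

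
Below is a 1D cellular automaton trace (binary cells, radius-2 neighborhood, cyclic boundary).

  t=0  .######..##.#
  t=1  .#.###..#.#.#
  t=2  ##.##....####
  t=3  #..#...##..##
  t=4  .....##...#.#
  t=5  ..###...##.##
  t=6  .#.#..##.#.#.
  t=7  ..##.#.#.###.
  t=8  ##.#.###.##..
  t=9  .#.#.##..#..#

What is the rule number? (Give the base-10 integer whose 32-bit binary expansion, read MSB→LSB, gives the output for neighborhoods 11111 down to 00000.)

3237635087

  #####|#  b31=1 t=0,i=3
  ####.|#  b30=1 t=0,i=5
  ###.#|.  b29=0 t=2,i=1
  ###..|.  b28=0 t=0,i=6
  ##.##|.  b27=0 t=2,i=2
  ##.#.|.  b26=0 t=0,i=11
  ##..#|.  b25=0 t=0,i=7
  ##...|.  b24=0 t=2,i=5
  #.###|#  b23=1 t=0,i=1
  #.##.|#  b22=1 t=2,i=3
  #.#.#|#  b21=1 t=0,i=12
  #.#..|#  b20=1 t=4,i=12
  #..##|#  b19=1 t=0,i=8
  #..#.|.  b18=0 t=1,i=7
  #...#|#  b17=1 t=3,i=5
  #....|.  b16=0 t=2,i=6
  .####|.  b15=0 t=0,i=2
  .###.|#  b14=1 t=1,i=4
  .##.#|#  b13=1 t=0,i=10
  .##..|.  b12=0 t=2,i=4
  .#.##|.  b11=0 t=0,i=0
  .#.#.|#  b10=1 t=1,i=0
  .#..#|.  b9=0 t=6,i=4
  .#...|.  b8=0 t=3,i=4
  ..###|.  b7=0 t=2,i=9
  ..##.|.  b6=0 t=0,i=9
  ..#.#|.  b5=0 t=1,i=8
  ..#..|.  b4=0 t=3,i=3
  ...##|#  b3=1 t=2,i=8
  ...#.|#  b2=1 t=4,i=9
  ....#|#  b1=1 t=2,i=7
  .....|#  b0=1 t=4,i=2
  bits 11000000111110100110010000001111 = 3237635087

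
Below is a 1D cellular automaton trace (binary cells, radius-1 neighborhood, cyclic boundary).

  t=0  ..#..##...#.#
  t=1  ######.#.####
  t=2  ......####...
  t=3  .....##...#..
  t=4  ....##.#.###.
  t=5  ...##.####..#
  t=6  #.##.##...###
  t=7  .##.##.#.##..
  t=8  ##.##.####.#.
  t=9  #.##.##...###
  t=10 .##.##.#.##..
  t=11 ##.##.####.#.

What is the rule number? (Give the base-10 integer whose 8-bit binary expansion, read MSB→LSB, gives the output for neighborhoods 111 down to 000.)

62

  [7] ### => .  t=1,i=0
  [6] ##. => .  t=0,i=6
  [5] #.# => #  t=0,i=11
  [4] #.. => #  t=0,i=0
  [3] .## => #  t=0,i=5
  [2] .#. => #  t=0,i=2
  [1] ..# => #  t=0,i=1
  [0] ... => .  t=0,i=8
  bits 00111110 = 62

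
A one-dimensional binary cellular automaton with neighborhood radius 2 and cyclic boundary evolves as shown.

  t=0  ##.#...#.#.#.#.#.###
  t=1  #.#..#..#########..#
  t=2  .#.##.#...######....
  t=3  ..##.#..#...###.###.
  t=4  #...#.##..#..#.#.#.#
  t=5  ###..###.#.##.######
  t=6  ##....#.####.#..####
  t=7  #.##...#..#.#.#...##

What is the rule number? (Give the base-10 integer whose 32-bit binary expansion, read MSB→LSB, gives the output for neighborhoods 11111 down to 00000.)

3446103553

  ##### -> #   bit 31 = 1  t=0,i=19
  ####. -> #   bit 30 = 1  t=0,i=0
  ###.# -> .   bit 29 = 0  t=0,i=1
  ###.. -> .   bit 28 = 0  t=1,i=16
  ##.## -> #   bit 27 = 1  t=3,i=15
  ##.#. -> #   bit 26 = 1  t=0,i=2
  ##..# -> .   bit 25 = 0  t=1,i=17
  ##... -> #   bit 24 = 1  t=2,i=16
  #.### -> .   bit 23 = 0  t=0,i=17
  #.##. -> #   bit 22 = 1  t=2,i=3
  #.#.# -> #   bit 21 = 1  t=0,i=9
  #.#.. -> .   bit 20 = 0  t=0,i=3
  #..## -> .   bit 19 = 0  t=1,i=7
  #..#. -> #   bit 18 = 1  t=1,i=4
  #...# -> #   bit 17 = 1  t=0,i=5
  #.... -> #   bit 16 = 1  t=2,i=17
  .#### -> .   bit 15 = 0  t=0,i=18
  .###. -> #   bit 14 = 1  t=3,i=13
  .##.# -> .   bit 13 = 0  t=1,i=0
  .##.. -> #   bit 12 = 1  t=4,i=0
  .#.## -> #   bit 11 = 1  t=0,i=16
  .#.#. -> #   bit 10 = 1  t=0,i=8
  .#..# -> #   bit 9 = 1  t=1,i=3
  .#... -> .   bit 8 = 0  t=0,i=4
  ..### -> .   bit 7 = 0  t=1,i=8
  ..##. -> .   bit 6 = 0  t=1,i=19
  ..#.# -> .   bit 5 = 0  t=0,i=7
  ..#.. -> .   bit 4 = 0  t=1,i=5
  ...## -> .   bit 3 = 0  t=2,i=9
  ...#. -> .   bit 2 = 0  t=0,i=6
  ....# -> .   bit 1 = 0  t=2,i=19
  ..... -> #   bit 0 = 1  t=2,i=18
  bits 11001101011001110101111000000001 = 3446103553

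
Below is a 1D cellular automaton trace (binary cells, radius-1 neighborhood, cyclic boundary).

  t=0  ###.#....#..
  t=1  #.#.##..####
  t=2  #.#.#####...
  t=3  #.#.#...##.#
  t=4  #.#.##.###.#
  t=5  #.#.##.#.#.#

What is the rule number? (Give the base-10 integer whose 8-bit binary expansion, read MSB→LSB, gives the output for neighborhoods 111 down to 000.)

94

  ### -> .   bit 7 = 0  t=0,i=1
  ##. -> #   bit 6 = 1  t=0,i=2
  #.# -> .   bit 5 = 0  t=0,i=3
  #.. -> #   bit 4 = 1  t=0,i=5
  .## -> #   bit 3 = 1  t=0,i=0
  .#. -> #   bit 2 = 1  t=0,i=4
  ..# -> #   bit 1 = 1  t=0,i=8
  ... -> .   bit 0 = 0  t=0,i=6
  bits 01011110 = 94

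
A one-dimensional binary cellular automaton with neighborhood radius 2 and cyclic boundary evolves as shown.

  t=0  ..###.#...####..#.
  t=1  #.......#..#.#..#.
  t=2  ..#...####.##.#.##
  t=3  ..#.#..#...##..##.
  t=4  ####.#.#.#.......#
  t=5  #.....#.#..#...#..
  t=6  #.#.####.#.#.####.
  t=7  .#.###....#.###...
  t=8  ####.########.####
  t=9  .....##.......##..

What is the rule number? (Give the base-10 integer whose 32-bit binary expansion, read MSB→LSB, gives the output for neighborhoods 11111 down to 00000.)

298036790

  nb #####: next=.  (t=4,i=1, bit31=0)
  nb ####.: next=.  (t=0,i=12, bit30=0)
  nb ###.#: next=.  (t=0,i=4, bit29=0)
  nb ###..: next=#  (t=0,i=13, bit28=1)
  nb ##.##: next=.  (t=2,i=10, bit27=0)
  nb ##.#.: next=.  (t=0,i=5, bit26=0)
  nb ##..#: next=.  (t=0,i=14, bit25=0)
  nb ##...: next=#  (t=3,i=17, bit24=1)
  nb #.###: next=#  (t=6,i=4, bit23=1)
  nb #.##.: next=#  (t=2,i=11, bit22=1)
  nb #.#.#: next=.  (t=2,i=14, bit21=0)
  nb #.#..: next=.  (t=0,i=6, bit20=0)
  nb #..##: next=.  (t=3,i=14, bit19=0)
  nb #..#.: next=.  (t=0,i=15, bit18=0)
  nb #...#: next=#  (t=0,i=0, bit17=1)
  nb #....: next=#  (t=1,i=2, bit16=1)
  nb .####: next=#  (t=0,i=11, bit15=1)
  nb .###.: next=.  (t=0,i=3, bit14=0)
  nb .##.#: next=#  (t=2,i=12, bit13=1)
  nb .##..: next=.  (t=2,i=17, bit12=0)
  nb .#.##: next=#  (t=2,i=15, bit11=1)
  nb .#.#.: next=#  (t=1,i=12, bit10=1)
  nb .#..#: next=#  (t=1,i=9, bit9=1)
  nb .#...: next=.  (t=0,i=7, bit8=0)
  nb ..###: next=.  (t=0,i=2, bit7=0)
  nb ..##.: next=.  (t=3,i=11, bit6=0)
  nb ..#.#: next=#  (t=1,i=11, bit5=1)
  nb ..#..: next=#  (t=0,i=16, bit4=1)
  nb ...##: next=.  (t=0,i=1, bit3=0)
  nb ...#.: next=#  (t=1,i=7, bit2=1)
  nb ....#: next=#  (t=1,i=6, bit1=1)
  nb .....: next=.  (t=1,i=3, bit0=0)
  bits 00010001110000111010111000110110 = 298036790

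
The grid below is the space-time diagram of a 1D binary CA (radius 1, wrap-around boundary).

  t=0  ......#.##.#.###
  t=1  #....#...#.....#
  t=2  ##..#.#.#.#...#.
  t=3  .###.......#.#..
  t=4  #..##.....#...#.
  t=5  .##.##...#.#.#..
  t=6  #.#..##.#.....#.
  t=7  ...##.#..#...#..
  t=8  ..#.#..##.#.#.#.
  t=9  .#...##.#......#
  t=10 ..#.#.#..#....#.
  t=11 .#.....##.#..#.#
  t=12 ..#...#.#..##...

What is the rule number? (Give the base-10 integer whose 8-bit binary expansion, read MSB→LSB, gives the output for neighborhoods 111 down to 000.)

  nb ###: next=.  (t=0,i=14, bit7=0)
  nb ##.: next=#  (t=0,i=9, bit6=1)
  nb #.#: next=.  (t=0,i=7, bit5=0)
  nb #..: next=#  (t=0,i=0, bit4=1)
  nb .##: next=.  (t=0,i=8, bit3=0)
  nb .#.: next=.  (t=0,i=6, bit2=0)
  nb ..#: next=#  (t=0,i=5, bit1=1)
  nb ...: next=.  (t=0,i=1, bit0=0)
  bits 01010010 = 82

82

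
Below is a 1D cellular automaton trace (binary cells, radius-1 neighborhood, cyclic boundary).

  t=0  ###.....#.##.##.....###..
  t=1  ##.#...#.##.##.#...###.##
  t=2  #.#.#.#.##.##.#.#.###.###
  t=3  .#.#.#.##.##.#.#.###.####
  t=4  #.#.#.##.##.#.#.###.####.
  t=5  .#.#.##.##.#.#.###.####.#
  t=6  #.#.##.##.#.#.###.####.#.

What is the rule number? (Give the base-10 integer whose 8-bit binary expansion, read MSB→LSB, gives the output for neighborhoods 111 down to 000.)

186

  [7] ### => #  t=0,i=1
  [6] ##. => .  t=0,i=2
  [5] #.# => #  t=0,i=9
  [4] #.. => #  t=0,i=3
  [3] .## => #  t=0,i=0
  [2] .#. => .  t=0,i=8
  [1] ..# => #  t=0,i=7
  [0] ... => .  t=0,i=4
  bits 10111010 = 186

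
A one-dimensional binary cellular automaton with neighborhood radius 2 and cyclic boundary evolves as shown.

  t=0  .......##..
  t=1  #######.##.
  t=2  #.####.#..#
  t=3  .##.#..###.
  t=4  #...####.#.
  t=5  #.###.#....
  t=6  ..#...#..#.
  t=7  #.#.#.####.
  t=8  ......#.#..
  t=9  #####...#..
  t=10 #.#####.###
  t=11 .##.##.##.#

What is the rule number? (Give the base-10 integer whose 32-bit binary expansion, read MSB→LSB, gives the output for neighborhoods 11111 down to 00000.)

3651015323

  nb #####: next=#  (t=1,i=2, bit31=1)
  nb ####.: next=#  (t=1,i=5, bit30=1)
  nb ###.#: next=.  (t=1,i=6, bit29=0)
  nb ###..: next=#  (t=3,i=9, bit28=1)
  nb ##.##: next=#  (t=1,i=7, bit27=1)
  nb ##.#.: next=.  (t=2,i=6, bit26=0)
  nb ##..#: next=.  (t=3,i=10, bit25=0)
  nb ##...: next=#  (t=0,i=9, bit24=1)
  nb #.###: next=#  (t=1,i=0, bit23=1)
  nb #.##.: next=.  (t=1,i=8, bit22=0)
  nb #.#.#: next=.  (t=4,i=9, bit21=0)
  nb #.#..: next=#  (t=2,i=7, bit20=1)
  nb #..##: next=#  (t=2,i=9, bit19=1)
  nb #..#.: next=#  (t=6,i=8, bit18=1)
  nb #...#: next=#  (t=4,i=2, bit17=1)
  nb #....: next=.  (t=0,i=10, bit16=0)
  nb .####: next=.  (t=1,i=1, bit15=0)
  nb .###.: next=.  (t=3,i=8, bit14=0)
  nb .##.#: next=.  (t=1,i=9, bit13=0)
  nb .##..: next=#  (t=0,i=8, bit12=1)
  nb .#.##: next=.  (t=5,i=1, bit11=0)
  nb .#.#.: next=.  (t=4,i=10, bit10=0)
  nb .#..#: next=#  (t=2,i=8, bit9=1)
  nb .#...: next=.  (t=4,i=1, bit8=0)
  nb ..###: next=#  (t=3,i=7, bit7=1)
  nb ..##.: next=.  (t=0,i=7, bit6=0)
  nb ..#.#: next=.  (t=5,i=0, bit5=0)
  nb ..#..: next=#  (t=6,i=2, bit4=1)
  nb ...##: next=#  (t=0,i=6, bit3=1)
  nb ...#.: next=.  (t=5,i=10, bit2=0)
  nb ....#: next=#  (t=0,i=5, bit1=1)
  nb .....: next=#  (t=0,i=0, bit0=1)
  bits 11011001100111100001001010011011 = 3651015323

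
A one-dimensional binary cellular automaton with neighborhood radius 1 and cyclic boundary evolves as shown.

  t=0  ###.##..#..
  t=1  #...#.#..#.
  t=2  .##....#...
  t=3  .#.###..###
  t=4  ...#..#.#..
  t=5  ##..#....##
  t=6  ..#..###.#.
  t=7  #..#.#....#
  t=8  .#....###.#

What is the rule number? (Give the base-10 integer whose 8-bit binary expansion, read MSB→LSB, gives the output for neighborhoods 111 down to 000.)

25

  ### -> .   bit 7 = 0  t=0,i=1
  ##. -> .   bit 6 = 0  t=0,i=2
  #.# -> .   bit 5 = 0  t=0,i=3
  #.. -> #   bit 4 = 1  t=0,i=6
  .## -> #   bit 3 = 1  t=0,i=0
  .#. -> .   bit 2 = 0  t=0,i=8
  ..# -> .   bit 1 = 0  t=0,i=7
  ... -> #   bit 0 = 1  t=1,i=2
  bits 00011001 = 25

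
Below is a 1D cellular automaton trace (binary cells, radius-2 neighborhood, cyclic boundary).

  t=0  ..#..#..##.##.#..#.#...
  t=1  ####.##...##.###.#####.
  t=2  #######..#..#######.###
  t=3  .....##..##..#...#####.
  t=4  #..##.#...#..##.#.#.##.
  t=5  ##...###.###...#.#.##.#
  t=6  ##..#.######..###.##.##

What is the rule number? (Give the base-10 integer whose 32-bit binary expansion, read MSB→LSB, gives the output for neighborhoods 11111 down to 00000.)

2094128958

  #####|.  b31=0 t=1,i=19
  ####.|#  b30=1 t=1,i=2
  ###.#|#  b29=1 t=1,i=3
  ###..|#  b28=1 t=2,i=6
  ##.##|#  b27=1 t=0,i=10
  ##.#.|#  b26=1 t=0,i=13
  ##..#|.  b25=0 t=2,i=7
  ##...|.  b24=0 t=1,i=7
  #.###|#  b23=1 t=1,i=0
  #.##.|#  b22=1 t=0,i=11
  #.#.#|.  b21=0 t=4,i=16
  #.#..|#  b20=1 t=0,i=14
  #..##|.  b19=0 t=0,i=7
  #..#.|.  b18=0 t=0,i=4
  #...#|.  b17=0 t=1,i=8
  #....|#  b16=1 t=0,i=21
  .####|#  b15=1 t=1,i=1
  .###.|#  b14=1 t=1,i=14
  .##.#|.  b13=0 t=0,i=9
  .##..|#  b12=1 t=1,i=6
  .#.##|#  b11=1 t=4,i=19
  .#.#.|#  b10=1 t=0,i=18
  .#..#|#  b9=1 t=0,i=3
  .#...|#  b8=1 t=0,i=20
  ..###|.  b7=0 t=2,i=12
  ..##.|.  b6=0 t=0,i=8
  ..#.#|#  b5=1 t=0,i=17
  ..#..|#  b4=1 t=0,i=2
  ...##|#  b3=1 t=1,i=9
  ...#.|#  b2=1 t=0,i=1
  ....#|#  b1=1 t=0,i=0
  .....|.  b0=0 t=0,i=22
  bits 01111100110100011101111100111110 = 2094128958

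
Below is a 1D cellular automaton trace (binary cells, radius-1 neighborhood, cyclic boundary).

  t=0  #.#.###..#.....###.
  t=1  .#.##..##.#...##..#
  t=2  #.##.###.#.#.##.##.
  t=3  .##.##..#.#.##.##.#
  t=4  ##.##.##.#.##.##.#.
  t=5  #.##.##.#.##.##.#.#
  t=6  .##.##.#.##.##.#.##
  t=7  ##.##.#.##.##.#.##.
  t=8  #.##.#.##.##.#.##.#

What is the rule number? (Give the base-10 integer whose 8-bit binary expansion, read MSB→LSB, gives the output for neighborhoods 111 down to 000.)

  nb ###: next=.  (t=0,i=5, bit7=0)
  nb ##.: next=.  (t=0,i=6, bit6=0)
  nb #.#: next=#  (t=0,i=1, bit5=1)
  nb #..: next=#  (t=0,i=7, bit4=1)
  nb .##: next=#  (t=0,i=4, bit3=1)
  nb .#.: next=.  (t=0,i=0, bit2=0)
  nb ..#: next=#  (t=0,i=8, bit1=1)
  nb ...: next=.  (t=0,i=11, bit0=0)
  bits 00111010 = 58

58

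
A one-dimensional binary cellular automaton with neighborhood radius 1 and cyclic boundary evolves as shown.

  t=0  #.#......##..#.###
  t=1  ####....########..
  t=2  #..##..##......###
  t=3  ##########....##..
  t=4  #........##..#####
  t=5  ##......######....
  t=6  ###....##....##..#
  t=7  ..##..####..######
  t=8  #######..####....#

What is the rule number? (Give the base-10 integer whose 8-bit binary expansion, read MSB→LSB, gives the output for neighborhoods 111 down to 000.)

126

  [7] ### => .  t=0,i=16
  [6] ##. => #  t=0,i=0
  [5] #.# => #  t=0,i=1
  [4] #.. => #  t=0,i=3
  [3] .## => #  t=0,i=9
  [2] .#. => #  t=0,i=2
  [1] ..# => #  t=0,i=8
  [0] ... => .  t=0,i=4
  bits 01111110 = 126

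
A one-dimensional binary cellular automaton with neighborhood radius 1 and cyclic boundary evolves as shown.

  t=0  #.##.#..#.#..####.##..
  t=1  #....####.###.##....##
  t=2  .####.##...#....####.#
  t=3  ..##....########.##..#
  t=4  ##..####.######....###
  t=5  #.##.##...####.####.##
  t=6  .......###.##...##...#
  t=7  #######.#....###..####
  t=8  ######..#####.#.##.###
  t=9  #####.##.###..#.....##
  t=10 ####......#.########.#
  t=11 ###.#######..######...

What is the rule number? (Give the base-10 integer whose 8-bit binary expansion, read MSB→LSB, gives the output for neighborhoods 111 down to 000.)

151

  ### -> #   bit 7 = 1  t=0,i=14
  ##. -> .   bit 6 = 0  t=0,i=3
  #.# -> .   bit 5 = 0  t=0,i=1
  #.. -> #   bit 4 = 1  t=0,i=6
  .## -> .   bit 3 = 0  t=0,i=2
  .#. -> #   bit 2 = 1  t=0,i=0
  ..# -> #   bit 1 = 1  t=0,i=7
  ... -> #   bit 0 = 1  t=1,i=2
  bits 10010111 = 151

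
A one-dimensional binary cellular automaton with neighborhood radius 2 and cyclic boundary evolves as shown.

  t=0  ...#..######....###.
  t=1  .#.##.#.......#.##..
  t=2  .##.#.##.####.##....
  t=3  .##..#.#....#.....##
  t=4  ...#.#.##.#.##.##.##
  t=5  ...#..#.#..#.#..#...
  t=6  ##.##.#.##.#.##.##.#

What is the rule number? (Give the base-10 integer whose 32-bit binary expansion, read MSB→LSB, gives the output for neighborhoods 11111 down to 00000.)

  ##### -> .   bit 31 = 0  t=0,i=8
  ####. -> .   bit 30 = 0  t=0,i=10
  ###.# -> #   bit 29 = 1  t=2,i=12
  ###.. -> .   bit 28 = 0  t=0,i=11
  ##.## -> .   bit 27 = 0  t=2,i=8
  ##.#. -> .   bit 26 = 0  t=1,i=5
  ##..# -> #   bit 25 = 1  t=3,i=3
  ##... -> .   bit 24 = 0  t=0,i=12
  #.### -> .   bit 23 = 0  t=2,i=9
  #.##. -> .   bit 22 = 0  t=1,i=3
  #.#.# -> .   bit 21 = 0  t=2,i=4
  #.#.. -> #   bit 20 = 1  t=1,i=6
  #..## -> .   bit 19 = 0  t=0,i=5
  #..#. -> .   bit 18 = 0  t=3,i=4
  #...# -> .   bit 17 = 0  t=1,i=19
  #.... -> .   bit 16 = 0  t=0,i=0
  .#### -> .   bit 15 = 0  t=0,i=7
  .###. -> #   bit 14 = 1  t=0,i=17
  .##.# -> #   bit 13 = 1  t=1,i=4
  .##.. -> .   bit 12 = 0  t=1,i=17
  .#.## -> #   bit 11 = 1  t=1,i=2
  .#.#. -> .   bit 10 = 0  t=3,i=6
  .#..# -> #   bit 9 = 1  t=0,i=4
  .#... -> #   bit 8 = 1  t=1,i=7
  ..### -> #   bit 7 = 1  t=0,i=6
  ..##. -> #   bit 6 = 1  t=2,i=1
  ..#.# -> #   bit 5 = 1  t=1,i=1
  ..#.. -> #   bit 4 = 1  t=0,i=3
  ...## -> .   bit 3 = 0  t=0,i=15
  ...#. -> .   bit 2 = 0  t=0,i=2
  ....# -> #   bit 1 = 1  t=0,i=1
  ..... -> #   bit 0 = 1  t=1,i=9
  bits 00100010000100000110101111110011 = 571501555

571501555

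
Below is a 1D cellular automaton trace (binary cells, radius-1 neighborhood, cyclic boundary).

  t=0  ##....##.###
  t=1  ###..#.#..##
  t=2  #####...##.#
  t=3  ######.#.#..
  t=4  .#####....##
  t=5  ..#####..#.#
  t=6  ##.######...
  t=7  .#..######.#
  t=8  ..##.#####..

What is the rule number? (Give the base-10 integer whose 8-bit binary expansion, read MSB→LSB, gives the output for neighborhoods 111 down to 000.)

210

  [7] ### => #  t=0,i=0
  [6] ##. => #  t=0,i=1
  [5] #.# => .  t=0,i=8
  [4] #.. => #  t=0,i=2
  [3] .## => .  t=0,i=6
  [2] .#. => .  t=1,i=5
  [1] ..# => #  t=0,i=5
  [0] ... => .  t=0,i=3
  bits 11010010 = 210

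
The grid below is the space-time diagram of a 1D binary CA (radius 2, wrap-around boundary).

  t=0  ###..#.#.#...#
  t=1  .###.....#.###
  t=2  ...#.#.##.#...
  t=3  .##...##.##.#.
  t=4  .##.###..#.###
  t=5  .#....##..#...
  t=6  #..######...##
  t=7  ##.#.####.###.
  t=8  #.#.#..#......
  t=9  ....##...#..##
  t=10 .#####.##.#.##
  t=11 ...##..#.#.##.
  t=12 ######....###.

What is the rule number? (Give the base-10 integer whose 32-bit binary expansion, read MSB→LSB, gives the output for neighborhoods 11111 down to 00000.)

3595770574

  [31] ##### => #  t=6,i=5
  [30] ####. => #  t=0,i=1
  [29] ###.# => .  t=1,i=13
  [28] ###.. => #  t=0,i=2
  [27] ##.## => .  t=1,i=0
  [26] ##.#. => #  t=2,i=9
  [25] ##..# => #  t=0,i=3
  [24] ##... => .  t=1,i=4
  [23] #.### => .  t=1,i=1
  [22] #.##. => #  t=2,i=7
  [21] #.#.# => .  t=0,i=7
  [20] #.#.. => #  t=0,i=9
  [19] #..## => .  t=3,i=0
  [18] #..#. => .  t=0,i=4
  [17] #...# => #  t=0,i=11
  [16] #.... => #  t=1,i=5
  [15] .#### => .  t=0,i=0
  [14] .###. => .  t=1,i=2
  [13] .##.# => .  t=2,i=8
  [12] .##.. => #  t=3,i=2
  [11] .#.## => #  t=1,i=10
  [10] .#.#. => .  t=0,i=6
  [9] .#..# => #  t=3,i=13
  [8] .#... => .  t=0,i=10
  [7] ..### => #  t=0,i=13
  [6] ..##. => #  t=3,i=1
  [5] ..#.# => .  t=0,i=5
  [4] ..#.. => .  t=5,i=1
  [3] ...## => #  t=0,i=12
  [2] ...#. => #  t=1,i=8
  [1] ....# => #  t=1,i=7
  [0] ..... => .  t=1,i=6
  bits 11010110010100110001101011001110 = 3595770574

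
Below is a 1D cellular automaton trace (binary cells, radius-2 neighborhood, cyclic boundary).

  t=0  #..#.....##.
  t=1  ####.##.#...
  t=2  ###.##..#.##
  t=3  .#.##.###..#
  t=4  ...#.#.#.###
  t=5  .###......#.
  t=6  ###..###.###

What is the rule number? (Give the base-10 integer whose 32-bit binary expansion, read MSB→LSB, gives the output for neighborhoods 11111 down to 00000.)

  [31] ##### => .  t=2,i=0
  [30] ####. => #  t=1,i=2
  [29] ###.# => .  t=1,i=3
  [28] ###.. => .  t=3,i=8
  [27] ##.## => #  t=1,i=4
  [26] ##.#. => .  t=0,i=11
  [25] ##..# => #  t=2,i=6
  [24] ##... => .  t=4,i=0
  [23] #.### => .  t=2,i=10
  [22] #.##. => #  t=1,i=5
  [21] #.#.# => .  t=3,i=1
  [20] #.#.. => #  t=0,i=0
  [19] #..## => #  t=5,i=0
  [18] #..#. => #  t=0,i=2
  [17] #...# => #  t=1,i=10
  [16] #.... => #  t=0,i=5
  [15] .#### => #  t=1,i=1
  [14] .###. => #  t=3,i=7
  [13] .##.# => .  t=0,i=10
  [12] .##.. => .  t=2,i=5
  [11] .#.## => .  t=2,i=9
  [10] .#.#. => .  t=3,i=0
  [9] .#..# => #  t=0,i=1
  [8] .#... => .  t=0,i=4
  [7] ..### => #  t=1,i=0
  [6] ..##. => .  t=0,i=9
  [5] ..#.# => #  t=2,i=8
  [4] ..#.. => #  t=0,i=3
  [3] ...## => #  t=0,i=8
  [2] ...#. => #  t=4,i=2
  [1] ....# => .  t=0,i=7
  [0] ..... => #  t=0,i=6
  bits 01001010010111111100001010111101 = 1247789757

1247789757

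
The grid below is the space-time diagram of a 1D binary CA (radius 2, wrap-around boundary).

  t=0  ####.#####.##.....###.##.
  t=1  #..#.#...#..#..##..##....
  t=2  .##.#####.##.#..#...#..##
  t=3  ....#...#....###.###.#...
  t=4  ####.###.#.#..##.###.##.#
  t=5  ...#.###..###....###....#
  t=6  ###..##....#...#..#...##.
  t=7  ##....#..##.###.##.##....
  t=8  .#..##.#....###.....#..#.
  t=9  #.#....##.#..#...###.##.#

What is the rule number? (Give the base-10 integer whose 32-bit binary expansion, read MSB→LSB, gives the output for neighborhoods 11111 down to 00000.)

  nb #####: next=.  (t=0,i=7, bit31=0)
  nb ####.: next=.  (t=0,i=2, bit30=0)
  nb ###.#: next=#  (t=0,i=3, bit29=1)
  nb ###..: next=.  (t=5,i=7, bit28=0)
  nb ##.##: next=.  (t=0,i=4, bit27=0)
  nb ##.#.: next=.  (t=2,i=12, bit26=0)
  nb ##..#: next=.  (t=1,i=17, bit25=0)
  nb ##...: next=.  (t=0,i=13, bit24=0)
  nb #.###: next=#  (t=0,i=0, bit23=1)
  nb #.##.: next=.  (t=0,i=11, bit22=0)
  nb #.#.#: next=.  (t=4,i=9, bit21=0)
  nb #.#..: next=#  (t=1,i=5, bit20=1)
  nb #..##: next=.  (t=1,i=14, bit19=0)
  nb #..#.: next=#  (t=1,i=2, bit18=1)
  nb #...#: next=#  (t=1,i=7, bit17=1)
  nb #....: next=.  (t=0,i=14, bit16=0)
  nb .####: next=.  (t=0,i=1, bit15=0)
  nb .###.: next=#  (t=0,i=19, bit14=1)
  nb .##.#: next=.  (t=0,i=23, bit13=0)
  nb .##..: next=#  (t=0,i=12, bit12=1)
  nb .#.##: next=.  (t=5,i=4, bit11=0)
  nb .#.#.: next=#  (t=1,i=4, bit10=1)
  nb .#..#: next=#  (t=1,i=1, bit9=1)
  nb .#...: next=#  (t=1,i=6, bit8=1)
  nb ..###: next=.  (t=0,i=18, bit7=0)
  nb ..##.: next=.  (t=1,i=15, bit6=0)
  nb ..#.#: next=.  (t=1,i=3, bit5=0)
  nb ..#..: next=.  (t=1,i=0, bit4=0)
  nb ...##: next=.  (t=0,i=17, bit3=0)
  nb ...#.: next=#  (t=1,i=8, bit2=1)
  nb ....#: next=#  (t=0,i=16, bit1=1)
  nb .....: next=#  (t=0,i=15, bit0=1)
  bits 00100000100101100101011100000111 = 546723591

546723591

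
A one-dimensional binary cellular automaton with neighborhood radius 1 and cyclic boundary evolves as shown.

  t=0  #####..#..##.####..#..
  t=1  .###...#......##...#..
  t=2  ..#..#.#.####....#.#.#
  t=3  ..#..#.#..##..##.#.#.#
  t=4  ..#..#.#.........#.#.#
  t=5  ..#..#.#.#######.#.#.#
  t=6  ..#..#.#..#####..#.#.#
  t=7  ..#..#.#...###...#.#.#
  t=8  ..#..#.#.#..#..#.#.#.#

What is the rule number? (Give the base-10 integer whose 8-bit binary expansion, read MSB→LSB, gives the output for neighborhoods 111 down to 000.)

  ### -> #   bit 7 = 1  t=0,i=1
  ##. -> .   bit 6 = 0  t=0,i=4
  #.# -> .   bit 5 = 0  t=0,i=12
  #.. -> .   bit 4 = 0  t=0,i=5
  .## -> .   bit 3 = 0  t=0,i=0
  .#. -> #   bit 2 = 1  t=0,i=7
  ..# -> .   bit 1 = 0  t=0,i=6
  ... -> #   bit 0 = 1  t=1,i=5
  bits 10000101 = 133

133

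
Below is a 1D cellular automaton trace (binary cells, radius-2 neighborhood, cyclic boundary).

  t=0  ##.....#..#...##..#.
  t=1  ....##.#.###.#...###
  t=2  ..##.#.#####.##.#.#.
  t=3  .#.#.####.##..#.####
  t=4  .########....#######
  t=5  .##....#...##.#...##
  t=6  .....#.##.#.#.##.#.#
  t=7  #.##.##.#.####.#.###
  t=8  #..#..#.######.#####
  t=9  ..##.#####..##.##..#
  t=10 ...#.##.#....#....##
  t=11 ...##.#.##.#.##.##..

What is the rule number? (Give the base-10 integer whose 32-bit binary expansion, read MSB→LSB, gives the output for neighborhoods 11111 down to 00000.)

  [31] ##### => .  t=2,i=9
  [30] ####. => #  t=2,i=10
  [29] ###.# => #  t=1,i=11
  [28] ###.. => .  t=1,i=19
  [27] ##.## => .  t=2,i=12
  [26] ##.#. => .  t=1,i=6
  [25] ##..# => .  t=0,i=16
  [24] ##... => .  t=0,i=2
  [23] #.### => #  t=1,i=9
  [22] #.##. => .  t=0,i=0
  [21] #.#.# => #  t=1,i=7
  [20] #.#.. => #  t=1,i=13
  [19] #..## => .  t=9,i=1
  [18] #..#. => #  t=0,i=9
  [17] #...# => .  t=0,i=12
  [16] #.... => .  t=0,i=3
  [15] .#### => #  t=2,i=8
  [14] .###. => #  t=1,i=10
  [13] .##.# => #  t=1,i=5
  [12] .##.. => .  t=0,i=1
  [11] .#.## => #  t=0,i=19
  [10] .#.#. => #  t=2,i=17
  [9] .#..# => .  t=0,i=8
  [8] .#... => #  t=0,i=11
  [7] ..### => .  t=1,i=17
  [6] ..##. => .  t=0,i=14
  [5] ..#.# => #  t=0,i=18
  [4] ..#.. => #  t=0,i=7
  [3] ...## => #  t=0,i=13
  [2] ...#. => .  t=0,i=6
  [1] ....# => #  t=0,i=5
  [0] ..... => #  t=0,i=4
  bits 01100000101101001110110100111011 = 1622469947

1622469947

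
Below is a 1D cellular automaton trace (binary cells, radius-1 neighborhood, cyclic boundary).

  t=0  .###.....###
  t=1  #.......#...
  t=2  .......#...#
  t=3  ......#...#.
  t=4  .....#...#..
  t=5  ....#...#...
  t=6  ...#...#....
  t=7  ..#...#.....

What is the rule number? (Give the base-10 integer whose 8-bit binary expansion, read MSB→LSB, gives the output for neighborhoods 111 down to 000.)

34

  ###|.  b7=0 t=0,i=2
  ##.|.  b6=0 t=0,i=3
  #.#|#  b5=1 t=0,i=0
  #..|.  b4=0 t=0,i=4
  .##|.  b3=0 t=0,i=1
  .#.|.  b2=0 t=1,i=0
  ..#|#  b1=1 t=0,i=8
  ...|.  b0=0 t=0,i=5
  bits 00100010 = 34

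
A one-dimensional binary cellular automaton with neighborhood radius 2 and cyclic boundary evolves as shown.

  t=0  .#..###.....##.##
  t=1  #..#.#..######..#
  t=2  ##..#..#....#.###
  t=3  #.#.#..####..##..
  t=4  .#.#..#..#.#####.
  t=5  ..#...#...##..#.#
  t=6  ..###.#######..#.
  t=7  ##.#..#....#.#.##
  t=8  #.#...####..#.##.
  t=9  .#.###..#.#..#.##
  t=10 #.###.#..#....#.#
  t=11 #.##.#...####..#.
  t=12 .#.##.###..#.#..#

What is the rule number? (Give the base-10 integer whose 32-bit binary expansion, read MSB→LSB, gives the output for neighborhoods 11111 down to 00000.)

  nb #####: next=.  (t=1,i=10, bit31=0)
  nb ####.: next=#  (t=1,i=12, bit30=1)
  nb ###.#: next=.  (t=6,i=4, bit29=0)
  nb ###..: next=.  (t=0,i=6, bit28=0)
  nb ##.##: next=.  (t=0,i=14, bit27=0)
  nb ##.#.: next=#  (t=0,i=0, bit26=1)
  nb ##..#: next=#  (t=1,i=1, bit25=1)
  nb ##...: next=.  (t=0,i=7, bit24=0)
  nb #.###: next=#  (t=2,i=14, bit23=1)
  nb #.##.: next=.  (t=0,i=15, bit22=0)
  nb #.#.#: next=.  (t=3,i=2, bit21=0)
  nb #.#..: next=.  (t=0,i=1, bit20=0)
  nb #..##: next=#  (t=0,i=3, bit19=1)
  nb #..#.: next=.  (t=1,i=2, bit18=0)
  nb #...#: next=#  (t=5,i=4, bit17=1)
  nb #....: next=#  (t=0,i=8, bit16=1)
  nb .####: next=.  (t=1,i=9, bit15=0)
  nb .###.: next=#  (t=0,i=5, bit14=1)
  nb .##.#: next=#  (t=0,i=13, bit13=1)
  nb .##..: next=#  (t=1,i=0, bit12=1)
  nb .#.##: next=#  (t=2,i=13, bit11=1)
  nb .#.#.: next=#  (t=1,i=4, bit10=1)
  nb .#..#: next=.  (t=0,i=2, bit9=0)
  nb .#...: next=#  (t=2,i=8, bit8=1)
  nb ..###: next=.  (t=0,i=4, bit7=0)
  nb ..##.: next=#  (t=0,i=12, bit6=1)
  nb ..#.#: next=.  (t=1,i=3, bit5=0)
  nb ..#..: next=#  (t=2,i=4, bit4=1)
  nb ...##: next=#  (t=0,i=11, bit3=1)
  nb ...#.: next=.  (t=2,i=11, bit2=0)
  nb ....#: next=#  (t=0,i=10, bit1=1)
  nb .....: next=#  (t=0,i=9, bit0=1)
  bits 01000110100010110111110101011011 = 1183546715

1183546715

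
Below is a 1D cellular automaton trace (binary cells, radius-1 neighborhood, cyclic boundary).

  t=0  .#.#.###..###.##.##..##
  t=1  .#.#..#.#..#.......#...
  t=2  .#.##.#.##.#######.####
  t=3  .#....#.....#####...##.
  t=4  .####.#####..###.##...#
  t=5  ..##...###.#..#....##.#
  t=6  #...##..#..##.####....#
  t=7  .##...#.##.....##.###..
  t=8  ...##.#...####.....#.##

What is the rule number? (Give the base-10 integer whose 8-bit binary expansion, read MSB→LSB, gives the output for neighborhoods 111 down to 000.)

  [7] ### => #  t=0,i=6
  [6] ##. => .  t=0,i=7
  [5] #.# => .  t=0,i=0
  [4] #.. => #  t=0,i=8
  [3] .## => .  t=0,i=5
  [2] .#. => #  t=0,i=1
  [1] ..# => .  t=0,i=9
  [0] ... => #  t=1,i=13
  bits 10010101 = 149

149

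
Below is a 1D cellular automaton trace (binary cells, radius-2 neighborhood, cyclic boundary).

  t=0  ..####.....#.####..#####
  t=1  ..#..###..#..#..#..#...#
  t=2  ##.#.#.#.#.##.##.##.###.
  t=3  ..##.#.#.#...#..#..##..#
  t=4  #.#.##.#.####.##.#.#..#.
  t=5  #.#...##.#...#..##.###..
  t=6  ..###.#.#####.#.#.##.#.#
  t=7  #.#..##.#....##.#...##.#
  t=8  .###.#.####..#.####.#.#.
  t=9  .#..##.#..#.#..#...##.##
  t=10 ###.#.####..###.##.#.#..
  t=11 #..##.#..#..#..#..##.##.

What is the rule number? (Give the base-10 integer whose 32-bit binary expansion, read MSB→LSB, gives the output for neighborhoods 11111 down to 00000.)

  nb #####: next=.  (t=0,i=21, bit31=0)
  nb ####.: next=.  (t=0,i=4, bit30=0)
  nb ###.#: next=.  (t=2,i=22, bit29=0)
  nb ###..: next=#  (t=0,i=5, bit28=1)
  nb ##.##: next=#  (t=2,i=13, bit27=1)
  nb ##.#.: next=#  (t=2,i=2, bit26=1)
  nb ##..#: next=.  (t=0,i=0, bit25=0)
  nb ##...: next=#  (t=0,i=6, bit24=1)
  nb #.###: next=#  (t=0,i=13, bit23=1)
  nb #.##.: next=.  (t=2,i=0, bit22=0)
  nb #.#.#: next=#  (t=2,i=3, bit21=1)
  nb #.#..: next=#  (t=3,i=9, bit20=1)
  nb #..##: next=.  (t=0,i=1, bit19=0)
  nb #..#.: next=#  (t=1,i=1, bit18=1)
  nb #...#: next=#  (t=1,i=21, bit17=1)
  nb #....: next=#  (t=0,i=7, bit16=1)
  nb .####: next=.  (t=0,i=3, bit15=0)
  nb .###.: next=.  (t=1,i=6, bit14=0)
  nb .##.#: next=.  (t=2,i=1, bit13=0)
  nb .##..: next=.  (t=3,i=20, bit12=0)
  nb .#.##: next=.  (t=0,i=12, bit11=0)
  nb .#.#.: next=.  (t=2,i=4, bit10=0)
  nb .#..#: next=#  (t=1,i=0, bit9=1)
  nb .#...: next=#  (t=1,i=20, bit8=1)
  nb ..###: next=#  (t=0,i=2, bit7=1)
  nb ..##.: next=#  (t=3,i=2, bit6=1)
  nb ..#.#: next=.  (t=0,i=11, bit5=0)
  nb ..#..: next=.  (t=1,i=2, bit4=0)
  nb ...##: next=.  (t=5,i=5, bit3=0)
  nb ...#.: next=#  (t=0,i=10, bit2=1)
  nb ....#: next=.  (t=0,i=9, bit1=0)
  nb .....: next=.  (t=0,i=8, bit0=0)
  bits 00011101101101110000001111000100 = 498533316

498533316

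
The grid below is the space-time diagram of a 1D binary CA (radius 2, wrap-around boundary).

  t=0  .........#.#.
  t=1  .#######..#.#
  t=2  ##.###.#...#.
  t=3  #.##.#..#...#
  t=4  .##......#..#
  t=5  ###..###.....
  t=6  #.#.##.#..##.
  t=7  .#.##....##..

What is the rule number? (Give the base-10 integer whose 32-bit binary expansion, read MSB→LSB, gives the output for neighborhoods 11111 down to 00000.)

  ##### -> #   bit 31 = 1  t=1,i=3
  ####. -> .   bit 30 = 0  t=1,i=6
  ###.# -> #   bit 29 = 1  t=2,i=5
  ###.. -> #   bit 28 = 1  t=1,i=7
  ##.## -> #   bit 27 = 1  t=2,i=2
  ##.#. -> .   bit 26 = 0  t=2,i=6
  ##..# -> .   bit 25 = 0  t=1,i=8
  ##... -> .   bit 24 = 0  t=4,i=3
  #.### -> #   bit 23 = 1  t=1,i=1
  #.##. -> #   bit 22 = 1  t=2,i=0
  #.#.# -> .   bit 21 = 0  t=1,i=12
  #.#.. -> .   bit 20 = 0  t=0,i=11
  #..## -> #   bit 19 = 1  t=5,i=4
  #..#. -> .   bit 18 = 0  t=1,i=9
  #...# -> .   bit 17 = 0  t=2,i=9
  #.... -> .   bit 16 = 0  t=0,i=0
  .#### -> .   bit 15 = 0  t=1,i=2
  .###. -> .   bit 14 = 0  t=2,i=4
  .##.# -> .   bit 13 = 0  t=2,i=1
  .##.. -> #   bit 12 = 1  t=4,i=2
  .#.## -> #   bit 11 = 1  t=1,i=0
  .#.#. -> #   bit 10 = 1  t=0,i=10
  .#..# -> .   bit 9 = 0  t=3,i=6
  .#... -> #   bit 8 = 1  t=0,i=12
  ..### -> #   bit 7 = 1  t=5,i=0
  ..##. -> #   bit 6 = 1  t=3,i=12
  ..#.# -> .   bit 5 = 0  t=0,i=9
  ..#.. -> .   bit 4 = 0  t=3,i=8
  ...## -> .   bit 3 = 0  t=3,i=11
  ...#. -> .   bit 2 = 0  t=0,i=8
  ....# -> #   bit 1 = 1  t=0,i=7
  ..... -> #   bit 0 = 1  t=0,i=1
  bits 10111000110010000001110111000011 = 3100122563

3100122563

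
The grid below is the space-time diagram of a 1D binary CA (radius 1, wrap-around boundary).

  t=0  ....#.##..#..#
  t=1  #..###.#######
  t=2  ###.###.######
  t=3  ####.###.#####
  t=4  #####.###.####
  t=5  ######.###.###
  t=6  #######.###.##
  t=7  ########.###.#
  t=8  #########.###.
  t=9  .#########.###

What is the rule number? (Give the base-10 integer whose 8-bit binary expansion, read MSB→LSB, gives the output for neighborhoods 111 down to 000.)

246

  ###|#  b7=1 t=1,i=4
  ##.|#  b6=1 t=0,i=7
  #.#|#  b5=1 t=0,i=5
  #..|#  b4=1 t=0,i=0
  .##|.  b3=0 t=0,i=6
  .#.|#  b2=1 t=0,i=4
  ..#|#  b1=1 t=0,i=3
  ...|.  b0=0 t=0,i=1
  bits 11110110 = 246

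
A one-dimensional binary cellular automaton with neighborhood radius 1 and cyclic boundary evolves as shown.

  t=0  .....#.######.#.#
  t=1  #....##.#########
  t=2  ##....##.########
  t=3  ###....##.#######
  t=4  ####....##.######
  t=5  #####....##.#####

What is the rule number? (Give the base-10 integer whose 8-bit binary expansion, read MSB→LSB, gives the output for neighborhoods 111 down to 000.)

244

  ### -> #   bit 7 = 1  t=0,i=8
  ##. -> #   bit 6 = 1  t=0,i=12
  #.# -> #   bit 5 = 1  t=0,i=6
  #.. -> #   bit 4 = 1  t=0,i=0
  .## -> .   bit 3 = 0  t=0,i=7
  .#. -> #   bit 2 = 1  t=0,i=5
  ..# -> .   bit 1 = 0  t=0,i=4
  ... -> .   bit 0 = 0  t=0,i=1
  bits 11110100 = 244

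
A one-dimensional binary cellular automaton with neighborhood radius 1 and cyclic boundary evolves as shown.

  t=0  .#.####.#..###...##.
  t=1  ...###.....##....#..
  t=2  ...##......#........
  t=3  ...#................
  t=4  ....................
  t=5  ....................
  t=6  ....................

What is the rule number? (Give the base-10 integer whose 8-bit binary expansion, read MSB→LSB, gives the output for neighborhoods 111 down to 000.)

136

  ### -> #   bit 7 = 1  t=0,i=4
  ##. -> .   bit 6 = 0  t=0,i=6
  #.# -> .   bit 5 = 0  t=0,i=2
  #.. -> .   bit 4 = 0  t=0,i=9
  .## -> #   bit 3 = 1  t=0,i=3
  .#. -> .   bit 2 = 0  t=0,i=1
  ..# -> .   bit 1 = 0  t=0,i=0
  ... -> .   bit 0 = 0  t=0,i=15
  bits 10001000 = 136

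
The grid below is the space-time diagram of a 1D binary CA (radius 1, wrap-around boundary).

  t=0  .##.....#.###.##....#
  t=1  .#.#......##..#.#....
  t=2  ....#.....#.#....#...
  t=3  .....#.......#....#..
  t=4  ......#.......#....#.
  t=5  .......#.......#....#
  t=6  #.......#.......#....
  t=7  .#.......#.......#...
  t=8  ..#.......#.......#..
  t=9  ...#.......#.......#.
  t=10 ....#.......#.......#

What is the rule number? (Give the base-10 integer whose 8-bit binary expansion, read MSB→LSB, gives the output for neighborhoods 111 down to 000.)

152

  nb ###: next=#  (t=0,i=11, bit7=1)
  nb ##.: next=.  (t=0,i=2, bit6=0)
  nb #.#: next=.  (t=0,i=0, bit5=0)
  nb #..: next=#  (t=0,i=3, bit4=1)
  nb .##: next=#  (t=0,i=1, bit3=1)
  nb .#.: next=.  (t=0,i=8, bit2=0)
  nb ..#: next=.  (t=0,i=7, bit1=0)
  nb ...: next=.  (t=0,i=4, bit0=0)
  bits 10011000 = 152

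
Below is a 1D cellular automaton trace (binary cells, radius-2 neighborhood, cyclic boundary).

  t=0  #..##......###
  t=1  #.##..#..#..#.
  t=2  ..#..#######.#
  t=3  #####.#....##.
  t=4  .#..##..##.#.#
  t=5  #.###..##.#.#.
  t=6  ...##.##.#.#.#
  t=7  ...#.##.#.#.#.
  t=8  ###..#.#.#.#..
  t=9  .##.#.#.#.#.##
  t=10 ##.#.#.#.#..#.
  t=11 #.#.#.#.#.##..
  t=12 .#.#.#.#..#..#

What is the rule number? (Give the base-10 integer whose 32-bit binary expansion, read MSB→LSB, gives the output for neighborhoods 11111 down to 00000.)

  ##### -> .   bit 31 = 0  t=2,i=7
  ####. -> .   bit 30 = 0  t=0,i=13
  ###.# -> #   bit 29 = 1  t=2,i=11
  ###.. -> #   bit 28 = 1  t=0,i=0
  ##.## -> #   bit 27 = 1  t=3,i=13
  ##.#. -> #   bit 26 = 1  t=2,i=12
  ##..# -> .   bit 25 = 0  t=0,i=1
  ##... -> .   bit 24 = 0  t=0,i=5
  #.### -> .   bit 23 = 0  t=3,i=0
  #.##. -> #   bit 22 = 1  t=1,i=2
  #.#.# -> .   bit 21 = 0  t=1,i=0
  #.#.. -> .   bit 20 = 0  t=2,i=13
  #..## -> #   bit 19 = 1  t=0,i=2
  #..#. -> #   bit 18 = 1  t=1,i=5
  #...# -> .   bit 17 = 0  t=6,i=1
  #.... -> #   bit 16 = 1  t=0,i=6
  .#### -> #   bit 15 = 1  t=0,i=12
  .###. -> #   bit 14 = 1  t=5,i=3
  .##.# -> .   bit 13 = 0  t=3,i=12
  .##.. -> .   bit 12 = 0  t=0,i=4
  .#.## -> .   bit 11 = 0  t=1,i=1
  .#.#. -> #   bit 10 = 1  t=1,i=13
  .#..# -> #   bit 9 = 1  t=1,i=7
  .#... -> .   bit 8 = 0  t=3,i=7
  ..### -> .   bit 7 = 0  t=0,i=11
  ..##. -> #   bit 6 = 1  t=0,i=3
  ..#.# -> .   bit 5 = 0  t=1,i=12
  ..#.. -> #   bit 4 = 1  t=1,i=6
  ...## -> .   bit 3 = 0  t=0,i=10
  ...#. -> #   bit 2 = 1  t=7,i=2
  ....# -> #   bit 1 = 1  t=0,i=9
  ..... -> .   bit 0 = 0  t=0,i=7
  bits 00111100010011011100011001010110 = 1011730006

1011730006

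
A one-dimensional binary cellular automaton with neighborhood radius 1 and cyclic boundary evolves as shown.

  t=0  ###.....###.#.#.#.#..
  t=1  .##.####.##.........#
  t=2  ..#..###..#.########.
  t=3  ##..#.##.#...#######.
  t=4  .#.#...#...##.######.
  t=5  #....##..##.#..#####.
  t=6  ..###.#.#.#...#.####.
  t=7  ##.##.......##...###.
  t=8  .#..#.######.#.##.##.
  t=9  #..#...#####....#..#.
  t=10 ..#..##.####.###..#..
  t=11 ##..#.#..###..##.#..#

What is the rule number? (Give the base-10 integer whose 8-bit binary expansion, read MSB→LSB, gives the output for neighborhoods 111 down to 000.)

  [7] ### => #  t=0,i=1
  [6] ##. => #  t=0,i=2
  [5] #.# => .  t=0,i=11
  [4] #.. => .  t=0,i=3
  [3] .## => .  t=0,i=0
  [2] .#. => .  t=0,i=12
  [1] ..# => #  t=0,i=7
  [0] ... => #  t=0,i=4
  bits 11000011 = 195

195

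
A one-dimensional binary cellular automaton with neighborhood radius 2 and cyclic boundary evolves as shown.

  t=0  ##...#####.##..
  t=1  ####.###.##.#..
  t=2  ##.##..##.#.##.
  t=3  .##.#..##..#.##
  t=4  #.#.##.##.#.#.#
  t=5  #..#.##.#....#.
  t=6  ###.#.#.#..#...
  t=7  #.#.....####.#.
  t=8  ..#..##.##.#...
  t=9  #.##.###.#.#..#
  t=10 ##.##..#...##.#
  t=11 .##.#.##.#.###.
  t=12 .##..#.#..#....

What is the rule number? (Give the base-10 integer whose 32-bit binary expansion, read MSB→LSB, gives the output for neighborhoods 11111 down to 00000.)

2836839123

  [31] ##### => #  t=0,i=7
  [30] ####. => .  t=0,i=8
  [29] ###.# => #  t=0,i=9
  [28] ###.. => .  t=11,i=13
  [27] ##.## => #  t=0,i=10
  [26] ##.#. => .  t=1,i=11
  [25] ##..# => .  t=0,i=13
  [24] ##... => #  t=0,i=2
  [23] #.### => .  t=1,i=5
  [22] #.##. => .  t=0,i=11
  [21] #.#.# => .  t=2,i=10
  [20] #.#.. => #  t=1,i=12
  [19] #..## => .  t=0,i=14
  [18] #..#. => #  t=3,i=10
  [17] #...# => #  t=0,i=3
  [16] #.... => .  t=5,i=10
  [15] .#### => #  t=0,i=6
  [14] .###. => .  t=1,i=6
  [13] .##.# => #  t=1,i=10
  [12] .##.. => #  t=0,i=1
  [11] .#.## => #  t=2,i=11
  [10] .#.#. => .  t=4,i=11
  [9] .#..# => #  t=1,i=13
  [8] .#... => .  t=5,i=9
  [7] ..### => #  t=0,i=5
  [6] ..##. => #  t=0,i=0
  [5] ..#.# => .  t=3,i=11
  [4] ..#.. => #  t=6,i=11
  [3] ...## => .  t=0,i=4
  [2] ...#. => .  t=5,i=12
  [1] ....# => #  t=5,i=11
  [0] ..... => #  t=7,i=5
  bits 10101001000101101011101011010011 = 2836839123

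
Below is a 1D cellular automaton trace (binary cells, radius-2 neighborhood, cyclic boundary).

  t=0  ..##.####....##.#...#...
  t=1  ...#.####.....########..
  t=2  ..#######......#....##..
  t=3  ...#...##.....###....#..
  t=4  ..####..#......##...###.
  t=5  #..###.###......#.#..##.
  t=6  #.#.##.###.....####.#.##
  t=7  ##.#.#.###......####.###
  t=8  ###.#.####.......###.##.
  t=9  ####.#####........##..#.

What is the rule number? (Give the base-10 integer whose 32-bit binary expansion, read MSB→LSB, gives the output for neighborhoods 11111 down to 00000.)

1956576564

  ##### -> .   bit 31 = 0  t=1,i=16
  ####. -> #   bit 30 = 1  t=0,i=7
  ###.# -> #   bit 29 = 1  t=5,i=5
  ###.. -> #   bit 28 = 1  t=0,i=8
  ##.## -> .   bit 27 = 0  t=0,i=4
  ##.#. -> #   bit 26 = 1  t=0,i=15
  ##..# -> .   bit 25 = 0  t=4,i=6
  ##... -> .   bit 24 = 0  t=0,i=9
  #.### -> #   bit 23 = 1  t=0,i=5
  #.##. -> .   bit 22 = 0  t=6,i=4
  #.#.# -> .   bit 21 = 0  t=6,i=2
  #.#.. -> #   bit 20 = 1  t=0,i=16
  #..## -> #   bit 19 = 1  t=5,i=2
  #..#. -> #   bit 18 = 1  t=4,i=7
  #...# -> #   bit 17 = 1  t=0,i=18
  #.... -> .   bit 16 = 0  t=0,i=10
  .#### -> #   bit 15 = 1  t=0,i=6
  .###. -> #   bit 14 = 1  t=3,i=15
  .##.# -> #   bit 13 = 1  t=0,i=3
  .##.. -> #   bit 12 = 1  t=2,i=21
  .#.## -> #   bit 11 = 1  t=1,i=4
  .#.#. -> #   bit 10 = 1  t=5,i=17
  .#..# -> .   bit 9 = 0  t=5,i=1
  .#... -> #   bit 8 = 1  t=0,i=17
  ..### -> .   bit 7 = 0  t=1,i=14
  ..##. -> .   bit 6 = 0  t=0,i=2
  ..#.# -> #   bit 5 = 1  t=1,i=3
  ..#.. -> #   bit 4 = 1  t=0,i=20
  ...## -> .   bit 3 = 0  t=0,i=1
  ...#. -> #   bit 2 = 1  t=0,i=19
  ....# -> .   bit 1 = 0  t=0,i=0
  ..... -> .   bit 0 = 0  t=0,i=23
  bits 01110100100111101111110100110100 = 1956576564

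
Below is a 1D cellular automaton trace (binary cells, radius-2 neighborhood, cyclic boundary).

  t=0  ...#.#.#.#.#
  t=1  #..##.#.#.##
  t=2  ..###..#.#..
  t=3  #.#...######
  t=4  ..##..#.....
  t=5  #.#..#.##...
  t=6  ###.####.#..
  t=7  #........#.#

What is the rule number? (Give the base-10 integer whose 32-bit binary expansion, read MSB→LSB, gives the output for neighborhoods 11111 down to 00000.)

  ##### -> .   bit 31 = 0  t=3,i=8
  ####. -> .   bit 30 = 0  t=3,i=11
  ###.# -> .   bit 29 = 0  t=3,i=0
  ###.. -> .   bit 28 = 0  t=1,i=0
  ##.## -> .   bit 27 = 0  t=6,i=3
  ##.#. -> .   bit 26 = 0  t=1,i=5
  ##..# -> .   bit 25 = 0  t=1,i=1
  ##... -> #   bit 24 = 1  t=5,i=9
  #.### -> .   bit 23 = 0  t=1,i=10
  #.##. -> #   bit 22 = 1  t=5,i=7
  #.#.# -> .   bit 21 = 0  t=0,i=5
  #.#.. -> #   bit 20 = 1  t=0,i=11
  #..## -> #   bit 19 = 1  t=1,i=2
  #..#. -> #   bit 18 = 1  t=2,i=6
  #...# -> .   bit 17 = 0  t=0,i=1
  #.... -> #   bit 16 = 1  t=2,i=11
  .#### -> .   bit 15 = 0  t=3,i=7
  .###. -> .   bit 14 = 0  t=1,i=11
  .##.# -> #   bit 13 = 1  t=1,i=4
  .##.. -> .   bit 12 = 0  t=4,i=3
  .#.## -> #   bit 11 = 1  t=1,i=9
  .#.#. -> #   bit 10 = 1  t=0,i=4
  .#..# -> .   bit 9 = 0  t=5,i=3
  .#... -> #   bit 8 = 1  t=0,i=0
  ..### -> #   bit 7 = 1  t=2,i=2
  ..##. -> #   bit 6 = 1  t=1,i=3
  ..#.# -> #   bit 5 = 1  t=0,i=3
  ..#.. -> .   bit 4 = 0  t=4,i=6
  ...## -> .   bit 3 = 0  t=2,i=1
  ...#. -> .   bit 2 = 0  t=0,i=2
  ....# -> #   bit 1 = 1  t=2,i=0
  ..... -> .   bit 0 = 0  t=4,i=9
  bits 00000001010111010010110111100010 = 22883810

22883810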